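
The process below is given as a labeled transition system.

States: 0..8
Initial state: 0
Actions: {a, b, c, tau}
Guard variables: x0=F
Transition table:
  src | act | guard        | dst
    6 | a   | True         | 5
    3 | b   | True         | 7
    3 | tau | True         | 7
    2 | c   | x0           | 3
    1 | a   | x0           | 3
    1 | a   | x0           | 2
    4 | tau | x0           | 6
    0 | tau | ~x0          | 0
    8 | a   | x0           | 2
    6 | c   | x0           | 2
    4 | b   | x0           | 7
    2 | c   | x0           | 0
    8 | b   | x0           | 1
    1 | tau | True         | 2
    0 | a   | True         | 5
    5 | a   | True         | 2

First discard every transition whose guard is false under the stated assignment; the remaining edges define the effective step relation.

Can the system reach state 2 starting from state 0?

Answer: REACHABLE

Analysis:
7 transition(s) survive guard evaluation.
L0 = {0}
L1 = {5}  cumulative {0,5}
L2 = {2}  cumulative {0,2,5}
Reachable = {0,2,5}
Path to 2: a·a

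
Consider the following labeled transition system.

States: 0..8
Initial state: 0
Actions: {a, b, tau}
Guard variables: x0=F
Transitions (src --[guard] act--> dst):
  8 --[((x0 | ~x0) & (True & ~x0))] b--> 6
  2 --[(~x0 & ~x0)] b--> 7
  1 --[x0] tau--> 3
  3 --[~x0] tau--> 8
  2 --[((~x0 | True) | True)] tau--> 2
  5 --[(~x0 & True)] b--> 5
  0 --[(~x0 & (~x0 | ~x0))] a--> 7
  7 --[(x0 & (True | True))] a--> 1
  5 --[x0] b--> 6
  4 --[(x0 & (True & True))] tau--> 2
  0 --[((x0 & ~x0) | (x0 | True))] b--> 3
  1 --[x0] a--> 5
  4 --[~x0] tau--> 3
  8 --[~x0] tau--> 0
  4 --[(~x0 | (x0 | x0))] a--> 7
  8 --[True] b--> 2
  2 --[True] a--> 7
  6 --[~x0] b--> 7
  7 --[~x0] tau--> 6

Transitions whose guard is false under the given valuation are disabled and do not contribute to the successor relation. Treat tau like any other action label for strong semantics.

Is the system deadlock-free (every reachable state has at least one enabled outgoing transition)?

Answer: DEADLOCK-FREE

Working:
Reachable = {0,2,3,6,7,8}
  0: a→7  b→3  [2 out]
  2: a→7  b→7  tau→2  [3 out]
  3: tau→8  [1 out]
  6: b→7  [1 out]
  7: tau→6  [1 out]
  8: b→2  b→6  tau→0  [3 out]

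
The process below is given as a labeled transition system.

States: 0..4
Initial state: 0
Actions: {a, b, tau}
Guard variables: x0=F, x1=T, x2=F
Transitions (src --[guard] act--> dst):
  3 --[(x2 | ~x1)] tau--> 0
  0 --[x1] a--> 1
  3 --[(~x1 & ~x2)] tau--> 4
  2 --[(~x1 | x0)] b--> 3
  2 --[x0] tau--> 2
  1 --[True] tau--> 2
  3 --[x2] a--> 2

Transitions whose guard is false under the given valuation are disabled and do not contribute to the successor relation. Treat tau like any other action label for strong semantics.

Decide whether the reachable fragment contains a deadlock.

Answer: DEADLOCK at state 2

Trace:
Reach set: {0,1,2}
  0: a→1  [1 exit(s)]
  1: tau→2  [1 exit(s)]
  2: ∅  [STUCK]
trace reaching 2: a·tau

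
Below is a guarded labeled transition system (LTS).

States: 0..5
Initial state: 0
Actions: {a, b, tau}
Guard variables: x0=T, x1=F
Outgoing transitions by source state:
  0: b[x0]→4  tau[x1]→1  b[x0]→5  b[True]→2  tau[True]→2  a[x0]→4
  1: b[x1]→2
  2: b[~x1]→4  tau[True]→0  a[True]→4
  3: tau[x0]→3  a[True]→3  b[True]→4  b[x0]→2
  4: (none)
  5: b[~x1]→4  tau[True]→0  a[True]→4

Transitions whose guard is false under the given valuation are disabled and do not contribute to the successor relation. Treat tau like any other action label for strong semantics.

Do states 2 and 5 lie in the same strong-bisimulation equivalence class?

Answer: BISIMILAR

Working:
Bisimulation quotient by refinement:
  round 0: {{0,1,2,3,4,5}}
  round 1: {{0,2,3,5},{1,4}}
  round 2: {{0},{1,4},{2,5},{3}}
stable after 3 split(s): 4 block(s)
class of 2: {2,5}; class of 5: {2,5}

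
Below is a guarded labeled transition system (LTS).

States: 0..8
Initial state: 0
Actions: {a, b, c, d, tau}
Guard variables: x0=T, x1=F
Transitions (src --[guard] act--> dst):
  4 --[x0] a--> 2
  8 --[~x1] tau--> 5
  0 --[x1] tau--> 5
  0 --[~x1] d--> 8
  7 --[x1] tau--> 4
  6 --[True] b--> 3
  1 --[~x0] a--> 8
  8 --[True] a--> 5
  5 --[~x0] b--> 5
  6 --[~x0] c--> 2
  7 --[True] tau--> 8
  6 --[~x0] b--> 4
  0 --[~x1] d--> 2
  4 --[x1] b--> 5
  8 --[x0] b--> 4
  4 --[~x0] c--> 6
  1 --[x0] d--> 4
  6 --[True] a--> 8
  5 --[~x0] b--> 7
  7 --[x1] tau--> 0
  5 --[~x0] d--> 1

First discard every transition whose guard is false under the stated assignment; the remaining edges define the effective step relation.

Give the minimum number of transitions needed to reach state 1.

Breadth-first toward 1:
  depth 0: {0}
  depth 1: {2,8}
  depth 2: {4,5}
1 never appears.

Answer: UNREACHABLE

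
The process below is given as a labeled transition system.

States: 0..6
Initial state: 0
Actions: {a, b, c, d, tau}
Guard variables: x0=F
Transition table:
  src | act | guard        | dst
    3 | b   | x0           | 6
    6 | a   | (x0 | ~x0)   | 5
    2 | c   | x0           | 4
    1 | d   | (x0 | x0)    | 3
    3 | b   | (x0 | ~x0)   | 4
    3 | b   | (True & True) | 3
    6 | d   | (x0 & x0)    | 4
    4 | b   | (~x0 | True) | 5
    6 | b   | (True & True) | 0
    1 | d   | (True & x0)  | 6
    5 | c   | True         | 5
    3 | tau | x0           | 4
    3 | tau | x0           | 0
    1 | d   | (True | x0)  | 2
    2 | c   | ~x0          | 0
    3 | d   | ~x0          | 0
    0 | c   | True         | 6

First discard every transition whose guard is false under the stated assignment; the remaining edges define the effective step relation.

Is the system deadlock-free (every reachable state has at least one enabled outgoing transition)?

Answer: DEADLOCK-FREE

Trace:
R = {0,5,6}
  0: c→6  [deg 1]
  5: c→5  [deg 1]
  6: a→5  b→0  [deg 2]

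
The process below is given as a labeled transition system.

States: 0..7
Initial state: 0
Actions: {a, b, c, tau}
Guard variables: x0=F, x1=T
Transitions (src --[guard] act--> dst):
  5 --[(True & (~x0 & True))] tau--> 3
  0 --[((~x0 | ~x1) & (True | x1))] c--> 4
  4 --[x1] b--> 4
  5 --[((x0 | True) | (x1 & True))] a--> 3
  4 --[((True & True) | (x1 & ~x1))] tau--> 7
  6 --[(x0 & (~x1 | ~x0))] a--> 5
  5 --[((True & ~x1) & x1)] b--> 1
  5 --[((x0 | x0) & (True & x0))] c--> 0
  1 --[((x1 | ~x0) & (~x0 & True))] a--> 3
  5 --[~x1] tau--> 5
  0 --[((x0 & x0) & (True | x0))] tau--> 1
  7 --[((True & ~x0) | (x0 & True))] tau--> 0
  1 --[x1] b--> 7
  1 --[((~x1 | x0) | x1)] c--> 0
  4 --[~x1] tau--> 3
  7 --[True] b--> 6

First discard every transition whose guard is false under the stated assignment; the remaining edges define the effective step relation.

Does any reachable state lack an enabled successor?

Answer: DEADLOCK at state 6

Working:
Reach set: {0,4,6,7}
  0: c→4  [1 exit(s)]
  4: b→4  tau→7  [2 exit(s)]
  6: ∅  [deadlock]
  7: b→6  tau→0  [2 exit(s)]
witness 6: c·tau·b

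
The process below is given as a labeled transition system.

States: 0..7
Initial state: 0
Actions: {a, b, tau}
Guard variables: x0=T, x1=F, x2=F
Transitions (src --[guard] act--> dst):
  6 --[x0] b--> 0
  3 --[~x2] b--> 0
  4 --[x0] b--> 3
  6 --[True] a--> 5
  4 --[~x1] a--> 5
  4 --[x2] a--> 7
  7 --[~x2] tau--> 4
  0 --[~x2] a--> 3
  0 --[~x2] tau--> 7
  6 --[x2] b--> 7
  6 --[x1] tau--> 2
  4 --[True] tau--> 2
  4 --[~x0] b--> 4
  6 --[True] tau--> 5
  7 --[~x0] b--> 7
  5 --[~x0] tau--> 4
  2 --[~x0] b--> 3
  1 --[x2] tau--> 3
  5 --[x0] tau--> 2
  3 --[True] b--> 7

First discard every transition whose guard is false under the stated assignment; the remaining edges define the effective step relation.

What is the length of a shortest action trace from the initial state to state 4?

Answer: 2

Working:
Breadth-first toward 4:
  L0 = {0}
  L1 = {3,7}
  L2 = {4}
depth(4)=2, e.g. tau·tau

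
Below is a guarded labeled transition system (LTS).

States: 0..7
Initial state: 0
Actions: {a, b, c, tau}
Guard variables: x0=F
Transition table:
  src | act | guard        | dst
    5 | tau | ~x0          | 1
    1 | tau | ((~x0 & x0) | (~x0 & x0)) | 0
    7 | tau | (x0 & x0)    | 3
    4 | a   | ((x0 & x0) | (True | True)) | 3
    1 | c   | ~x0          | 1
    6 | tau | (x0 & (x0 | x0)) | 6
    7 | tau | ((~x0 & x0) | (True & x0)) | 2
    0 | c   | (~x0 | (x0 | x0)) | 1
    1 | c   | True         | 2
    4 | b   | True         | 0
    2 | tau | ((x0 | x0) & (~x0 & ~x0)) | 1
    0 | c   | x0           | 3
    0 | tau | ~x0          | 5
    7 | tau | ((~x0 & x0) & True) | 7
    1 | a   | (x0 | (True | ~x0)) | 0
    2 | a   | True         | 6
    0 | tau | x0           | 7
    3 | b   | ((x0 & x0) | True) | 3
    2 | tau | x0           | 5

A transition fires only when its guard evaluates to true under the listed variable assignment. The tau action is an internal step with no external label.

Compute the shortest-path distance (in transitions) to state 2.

Answer: 2

Analysis:
BFS to 2:
  L0 = {0}
  L1 = {1,5}
  L2 = {2}
depth(2)=2, e.g. c·c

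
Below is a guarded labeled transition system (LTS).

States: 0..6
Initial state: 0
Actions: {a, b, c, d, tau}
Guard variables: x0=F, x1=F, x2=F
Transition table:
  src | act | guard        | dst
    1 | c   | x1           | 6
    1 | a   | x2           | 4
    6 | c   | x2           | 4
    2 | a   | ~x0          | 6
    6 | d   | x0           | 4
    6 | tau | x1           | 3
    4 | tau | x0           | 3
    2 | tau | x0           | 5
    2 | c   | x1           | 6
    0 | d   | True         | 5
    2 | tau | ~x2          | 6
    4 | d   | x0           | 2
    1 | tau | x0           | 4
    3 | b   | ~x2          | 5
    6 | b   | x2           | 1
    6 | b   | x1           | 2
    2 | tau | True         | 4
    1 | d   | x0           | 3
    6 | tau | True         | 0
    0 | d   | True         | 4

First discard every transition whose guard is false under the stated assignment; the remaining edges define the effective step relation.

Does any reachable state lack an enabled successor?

Answer: DEADLOCK at state 4

Working:
R = {0,4,5}
  0: d→4  d→5  [2 exit(s)]
  4: ∅  [no exit]
  5: ∅  [no exit]
witness 4: d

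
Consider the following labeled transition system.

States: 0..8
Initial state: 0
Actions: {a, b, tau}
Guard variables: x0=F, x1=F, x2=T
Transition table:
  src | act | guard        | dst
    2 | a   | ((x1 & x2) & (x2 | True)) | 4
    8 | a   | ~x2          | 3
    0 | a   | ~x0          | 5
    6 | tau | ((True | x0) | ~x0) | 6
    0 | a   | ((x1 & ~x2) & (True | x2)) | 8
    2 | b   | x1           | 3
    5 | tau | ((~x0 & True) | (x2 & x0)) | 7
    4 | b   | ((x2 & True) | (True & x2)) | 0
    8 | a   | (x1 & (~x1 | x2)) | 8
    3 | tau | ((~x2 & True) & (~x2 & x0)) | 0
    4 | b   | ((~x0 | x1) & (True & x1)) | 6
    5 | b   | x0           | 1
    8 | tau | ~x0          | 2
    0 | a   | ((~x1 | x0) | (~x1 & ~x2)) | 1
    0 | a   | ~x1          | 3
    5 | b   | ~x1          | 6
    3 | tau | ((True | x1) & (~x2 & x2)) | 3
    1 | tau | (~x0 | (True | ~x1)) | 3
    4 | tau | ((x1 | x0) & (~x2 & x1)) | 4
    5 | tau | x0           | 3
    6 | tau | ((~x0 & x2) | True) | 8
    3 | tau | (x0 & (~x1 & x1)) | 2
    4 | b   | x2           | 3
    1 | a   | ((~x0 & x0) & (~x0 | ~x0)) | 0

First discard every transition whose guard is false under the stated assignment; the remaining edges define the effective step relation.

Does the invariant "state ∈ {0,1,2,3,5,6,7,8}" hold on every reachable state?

Answer: INVARIANT HOLDS

Working:
Inv-set: {0,1,2,3,5,6,7,8}
R = {0,1,2,3,5,6,7,8}
  0: ok
  1: ok
  2: ok
  3: ok
  5: ok
  6: ok
  7: ok
  8: ok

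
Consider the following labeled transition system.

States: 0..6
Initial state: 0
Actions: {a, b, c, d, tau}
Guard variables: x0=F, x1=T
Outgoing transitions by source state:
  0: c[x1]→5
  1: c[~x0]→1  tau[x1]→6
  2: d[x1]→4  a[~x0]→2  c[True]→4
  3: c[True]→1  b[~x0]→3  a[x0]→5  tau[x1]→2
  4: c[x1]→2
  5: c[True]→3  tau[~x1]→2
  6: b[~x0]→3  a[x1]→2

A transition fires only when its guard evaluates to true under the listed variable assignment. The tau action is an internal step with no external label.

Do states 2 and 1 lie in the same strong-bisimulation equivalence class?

Bisimulation quotient by refinement:
  round 0: {{0,1,2,3,4,5,6}}
  round 1: {{0,4,5},{1},{2},{3},{6}}
  round 2: {{0},{1},{2},{3},{4},{5},{6}}
7 equivalence class(es) (converged in 3)
class of 2: {2}; class of 1: {1}

Answer: NOT BISIMILAR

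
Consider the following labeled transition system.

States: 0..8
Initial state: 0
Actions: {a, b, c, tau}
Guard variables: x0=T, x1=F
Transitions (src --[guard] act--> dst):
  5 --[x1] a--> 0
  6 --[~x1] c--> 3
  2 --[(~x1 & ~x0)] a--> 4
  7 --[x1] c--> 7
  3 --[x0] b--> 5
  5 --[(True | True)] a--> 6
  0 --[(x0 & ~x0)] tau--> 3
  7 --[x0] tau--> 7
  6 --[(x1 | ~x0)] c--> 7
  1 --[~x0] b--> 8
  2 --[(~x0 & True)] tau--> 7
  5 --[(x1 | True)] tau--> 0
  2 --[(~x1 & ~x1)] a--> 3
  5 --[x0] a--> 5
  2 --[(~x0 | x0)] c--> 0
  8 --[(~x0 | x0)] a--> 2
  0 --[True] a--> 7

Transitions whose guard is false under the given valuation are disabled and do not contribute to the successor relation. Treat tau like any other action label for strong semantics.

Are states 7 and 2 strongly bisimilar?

Bisimulation quotient by refinement:
  π0 = {{0,1,2,3,4,5,6,7,8}}
  π1 = {{0,8},{1,4},{2},{3},{5},{6},{7}}
  π2 = {{0},{1,4},{2},{3},{5},{6},{7},{8}}
Fixed point at round 3; 8 class(es).
class of 7: {7}; class of 2: {2}

Answer: NOT BISIMILAR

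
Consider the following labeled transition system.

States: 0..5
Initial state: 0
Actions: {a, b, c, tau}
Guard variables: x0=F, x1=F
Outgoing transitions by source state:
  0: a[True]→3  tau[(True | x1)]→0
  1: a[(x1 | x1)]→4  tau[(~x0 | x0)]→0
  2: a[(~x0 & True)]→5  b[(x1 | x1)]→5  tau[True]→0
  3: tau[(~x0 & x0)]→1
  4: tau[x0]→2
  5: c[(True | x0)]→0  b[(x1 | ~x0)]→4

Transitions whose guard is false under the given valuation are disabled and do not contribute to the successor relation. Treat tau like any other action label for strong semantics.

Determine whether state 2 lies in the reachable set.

After dropping false guards: 7 live edges.
depth 0: {0}
depth 1: {3}  total {0,3}
R = {0,3}

Answer: UNREACHABLE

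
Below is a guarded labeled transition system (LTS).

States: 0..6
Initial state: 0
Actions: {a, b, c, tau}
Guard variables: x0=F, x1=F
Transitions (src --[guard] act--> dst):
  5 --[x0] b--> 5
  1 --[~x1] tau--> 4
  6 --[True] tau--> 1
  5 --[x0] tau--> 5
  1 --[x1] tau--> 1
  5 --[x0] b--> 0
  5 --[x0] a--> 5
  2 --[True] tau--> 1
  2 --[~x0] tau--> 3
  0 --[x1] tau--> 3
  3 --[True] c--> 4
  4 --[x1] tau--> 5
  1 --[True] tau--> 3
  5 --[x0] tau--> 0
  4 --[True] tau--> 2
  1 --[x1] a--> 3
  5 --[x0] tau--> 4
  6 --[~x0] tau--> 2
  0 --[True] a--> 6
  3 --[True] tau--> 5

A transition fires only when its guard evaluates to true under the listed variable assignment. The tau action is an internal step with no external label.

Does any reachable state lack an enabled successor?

Answer: DEADLOCK at state 5

Analysis:
Reach set: {0,1,2,3,4,5,6}
  0: a→6  [1 out]
  1: tau→3  tau→4  [2 out]
  2: tau→1  tau→3  [2 out]
  3: c→4  tau→5  [2 out]
  4: tau→2  [1 out]
  5: ∅  [STUCK]
  6: tau→1  tau→2  [2 out]
Path to 5: a·tau·tau·tau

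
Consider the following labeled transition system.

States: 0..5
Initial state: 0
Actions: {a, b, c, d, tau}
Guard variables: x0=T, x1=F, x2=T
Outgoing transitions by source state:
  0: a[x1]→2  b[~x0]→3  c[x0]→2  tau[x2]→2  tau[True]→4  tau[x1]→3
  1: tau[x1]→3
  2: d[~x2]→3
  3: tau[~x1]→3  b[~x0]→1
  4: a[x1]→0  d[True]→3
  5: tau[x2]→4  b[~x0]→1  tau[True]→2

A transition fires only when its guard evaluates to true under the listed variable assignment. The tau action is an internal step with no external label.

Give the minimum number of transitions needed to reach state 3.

BFS to 3:
  depth 0: {0}
  depth 1: {2,4}
  depth 2: {3}
first hit 3 at d=2 via tau·d

Answer: 2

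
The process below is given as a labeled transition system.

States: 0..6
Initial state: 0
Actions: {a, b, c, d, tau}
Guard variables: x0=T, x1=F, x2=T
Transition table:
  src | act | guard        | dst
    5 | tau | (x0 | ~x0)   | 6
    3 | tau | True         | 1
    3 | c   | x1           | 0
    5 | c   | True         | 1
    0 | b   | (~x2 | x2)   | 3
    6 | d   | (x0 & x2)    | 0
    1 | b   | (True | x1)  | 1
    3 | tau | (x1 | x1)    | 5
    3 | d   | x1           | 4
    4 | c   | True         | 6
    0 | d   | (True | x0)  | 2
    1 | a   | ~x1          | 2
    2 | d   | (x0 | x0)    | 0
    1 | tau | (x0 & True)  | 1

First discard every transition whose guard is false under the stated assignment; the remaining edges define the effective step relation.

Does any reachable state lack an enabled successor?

Reachable = {0,1,2,3}
  0: b→3  d→2  [2 out]
  1: a→2  b→1  tau→1  [3 out]
  2: d→0  [1 out]
  3: tau→1  [1 out]

Answer: DEADLOCK-FREE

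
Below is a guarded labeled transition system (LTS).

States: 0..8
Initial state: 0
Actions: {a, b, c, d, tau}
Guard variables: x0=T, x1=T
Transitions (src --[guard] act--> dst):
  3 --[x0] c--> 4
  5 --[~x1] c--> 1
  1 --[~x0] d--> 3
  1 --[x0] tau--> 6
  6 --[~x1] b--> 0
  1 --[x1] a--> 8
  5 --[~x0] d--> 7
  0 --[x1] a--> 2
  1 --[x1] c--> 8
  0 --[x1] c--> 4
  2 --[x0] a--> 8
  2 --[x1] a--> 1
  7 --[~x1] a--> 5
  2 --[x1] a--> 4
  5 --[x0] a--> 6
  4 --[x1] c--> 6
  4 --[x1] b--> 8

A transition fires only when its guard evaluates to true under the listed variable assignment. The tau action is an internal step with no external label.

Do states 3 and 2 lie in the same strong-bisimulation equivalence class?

Answer: NOT BISIMILAR

Working:
Refine partition for ~:
  P[0] = {{0,1,2,3,4,5,6,7,8}}
  P[1] = {{0},{1},{2,5},{3},{4},{6,7,8}}
  P[2] = {{0},{1},{2},{3},{4},{5},{6,7,8}}
7 equivalence class(es) (converged in 3)
3∈{3}, 2∈{2}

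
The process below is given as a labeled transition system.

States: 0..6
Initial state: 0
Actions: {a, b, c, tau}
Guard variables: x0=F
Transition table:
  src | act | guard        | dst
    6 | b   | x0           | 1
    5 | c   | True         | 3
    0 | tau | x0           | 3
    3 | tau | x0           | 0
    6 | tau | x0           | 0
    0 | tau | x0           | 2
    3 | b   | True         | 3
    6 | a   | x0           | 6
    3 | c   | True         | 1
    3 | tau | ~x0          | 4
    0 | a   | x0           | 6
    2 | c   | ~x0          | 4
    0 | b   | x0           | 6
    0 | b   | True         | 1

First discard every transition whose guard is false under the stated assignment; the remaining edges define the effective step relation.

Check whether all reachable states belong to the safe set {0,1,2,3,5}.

Answer: INVARIANT HOLDS

Analysis:
Safe = {0,1,2,3,5}
Reach set: {0,1}
  0: ok
  1: ok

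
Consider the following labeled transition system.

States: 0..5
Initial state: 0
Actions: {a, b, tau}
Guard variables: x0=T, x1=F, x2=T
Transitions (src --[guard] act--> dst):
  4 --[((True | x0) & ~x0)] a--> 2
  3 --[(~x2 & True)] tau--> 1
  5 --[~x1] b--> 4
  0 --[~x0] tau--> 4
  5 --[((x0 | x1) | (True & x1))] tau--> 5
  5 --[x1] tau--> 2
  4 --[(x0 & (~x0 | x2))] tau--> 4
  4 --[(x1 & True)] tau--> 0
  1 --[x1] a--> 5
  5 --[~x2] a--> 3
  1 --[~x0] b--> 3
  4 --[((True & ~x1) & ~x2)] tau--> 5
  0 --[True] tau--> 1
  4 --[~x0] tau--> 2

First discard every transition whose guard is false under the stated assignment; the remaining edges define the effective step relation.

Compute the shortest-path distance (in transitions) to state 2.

Answer: UNREACHABLE

Working:
Layered search for 2:
  L0 = {0}
  L1 = {1}
2 never appears.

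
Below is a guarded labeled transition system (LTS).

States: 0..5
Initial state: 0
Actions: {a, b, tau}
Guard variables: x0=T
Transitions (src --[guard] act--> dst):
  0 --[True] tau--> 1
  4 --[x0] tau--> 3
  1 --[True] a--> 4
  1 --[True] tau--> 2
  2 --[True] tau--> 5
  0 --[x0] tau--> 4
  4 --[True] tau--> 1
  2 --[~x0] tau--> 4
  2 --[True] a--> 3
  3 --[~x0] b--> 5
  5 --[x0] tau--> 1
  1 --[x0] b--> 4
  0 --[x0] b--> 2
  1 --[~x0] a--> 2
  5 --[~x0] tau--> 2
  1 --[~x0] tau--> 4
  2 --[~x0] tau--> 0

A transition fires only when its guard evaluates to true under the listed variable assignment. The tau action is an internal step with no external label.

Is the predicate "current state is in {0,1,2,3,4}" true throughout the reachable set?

Allowed set {0,1,2,3,4}
R = {0,1,2,3,4,5}
  0: ✓
  1: ✓
  2: ✓
  3: ✓
  4: ✓
  5: outside
witness against invariant: b·tau → 5

Answer: INVARIANT VIOLATED at state 5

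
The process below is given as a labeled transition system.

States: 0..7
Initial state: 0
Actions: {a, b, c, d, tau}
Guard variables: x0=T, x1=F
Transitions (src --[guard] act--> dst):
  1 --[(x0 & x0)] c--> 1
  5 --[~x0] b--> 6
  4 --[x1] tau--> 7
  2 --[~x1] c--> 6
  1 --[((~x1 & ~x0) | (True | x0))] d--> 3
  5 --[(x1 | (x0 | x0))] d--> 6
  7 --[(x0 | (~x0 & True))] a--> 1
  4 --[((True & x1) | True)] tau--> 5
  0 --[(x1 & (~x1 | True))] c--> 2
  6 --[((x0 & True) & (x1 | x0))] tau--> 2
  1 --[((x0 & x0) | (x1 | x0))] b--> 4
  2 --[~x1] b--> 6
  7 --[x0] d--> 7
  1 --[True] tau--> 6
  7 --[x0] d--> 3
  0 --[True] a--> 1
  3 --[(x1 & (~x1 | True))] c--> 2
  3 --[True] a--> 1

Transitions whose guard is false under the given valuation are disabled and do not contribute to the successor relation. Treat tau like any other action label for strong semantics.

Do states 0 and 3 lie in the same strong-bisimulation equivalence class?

Answer: BISIMILAR

Analysis:
Compute ~ classes (split until stable):
  round 0: {{0,1,2,3,4,5,6,7}}
  round 1: {{0,3},{1},{2},{4,6},{5},{7}}
  round 2: {{0,3},{1},{2},{4},{5},{6},{7}}
stable after 3 split(s): 7 block(s)
0∈{0,3}, 3∈{0,3}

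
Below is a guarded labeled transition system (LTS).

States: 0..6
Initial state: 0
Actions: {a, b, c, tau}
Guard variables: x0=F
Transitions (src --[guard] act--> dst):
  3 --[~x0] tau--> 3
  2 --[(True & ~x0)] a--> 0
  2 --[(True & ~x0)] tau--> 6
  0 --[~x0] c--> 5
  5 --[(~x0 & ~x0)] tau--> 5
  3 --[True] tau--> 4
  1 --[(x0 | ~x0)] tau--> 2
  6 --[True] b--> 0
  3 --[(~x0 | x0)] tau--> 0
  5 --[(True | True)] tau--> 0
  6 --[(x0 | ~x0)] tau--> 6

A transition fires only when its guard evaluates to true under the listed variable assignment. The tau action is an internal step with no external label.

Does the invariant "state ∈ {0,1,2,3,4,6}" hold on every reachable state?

Safe = {0,1,2,3,4,6}
Reachable = {0,5}
  0: ok
  5: ✗ unsafe
reach 5 via c — violates

Answer: INVARIANT VIOLATED at state 5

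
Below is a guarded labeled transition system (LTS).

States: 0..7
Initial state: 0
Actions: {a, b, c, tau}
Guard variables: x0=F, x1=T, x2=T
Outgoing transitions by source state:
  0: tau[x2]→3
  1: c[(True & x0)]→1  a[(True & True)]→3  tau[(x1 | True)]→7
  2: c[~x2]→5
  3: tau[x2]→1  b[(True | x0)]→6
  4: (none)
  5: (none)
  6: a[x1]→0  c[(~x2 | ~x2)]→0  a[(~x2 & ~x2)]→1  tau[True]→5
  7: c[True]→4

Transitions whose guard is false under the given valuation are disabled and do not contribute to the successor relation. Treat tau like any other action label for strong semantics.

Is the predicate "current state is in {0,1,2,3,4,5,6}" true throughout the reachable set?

Allowed set {0,1,2,3,4,5,6}
Reach set: {0,1,3,4,5,6,7}
  0: ✓
  1: ✓
  3: ✓
  4: ✓
  5: ✓
  6: ✓
  7: outside
witness against invariant: tau·tau·tau → 7

Answer: INVARIANT VIOLATED at state 7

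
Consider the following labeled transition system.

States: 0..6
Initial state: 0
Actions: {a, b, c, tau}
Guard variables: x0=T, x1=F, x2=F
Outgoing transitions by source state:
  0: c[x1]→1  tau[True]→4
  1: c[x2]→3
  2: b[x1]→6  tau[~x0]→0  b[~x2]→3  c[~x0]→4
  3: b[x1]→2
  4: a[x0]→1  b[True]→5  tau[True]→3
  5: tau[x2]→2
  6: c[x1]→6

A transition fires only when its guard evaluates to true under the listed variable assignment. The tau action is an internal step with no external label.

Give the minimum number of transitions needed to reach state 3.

BFS to 3:
  Layer 0: {0}
  Layer 1: {4}
  Layer 2: {1,3,5}
depth(3)=2, e.g. tau·tau

Answer: 2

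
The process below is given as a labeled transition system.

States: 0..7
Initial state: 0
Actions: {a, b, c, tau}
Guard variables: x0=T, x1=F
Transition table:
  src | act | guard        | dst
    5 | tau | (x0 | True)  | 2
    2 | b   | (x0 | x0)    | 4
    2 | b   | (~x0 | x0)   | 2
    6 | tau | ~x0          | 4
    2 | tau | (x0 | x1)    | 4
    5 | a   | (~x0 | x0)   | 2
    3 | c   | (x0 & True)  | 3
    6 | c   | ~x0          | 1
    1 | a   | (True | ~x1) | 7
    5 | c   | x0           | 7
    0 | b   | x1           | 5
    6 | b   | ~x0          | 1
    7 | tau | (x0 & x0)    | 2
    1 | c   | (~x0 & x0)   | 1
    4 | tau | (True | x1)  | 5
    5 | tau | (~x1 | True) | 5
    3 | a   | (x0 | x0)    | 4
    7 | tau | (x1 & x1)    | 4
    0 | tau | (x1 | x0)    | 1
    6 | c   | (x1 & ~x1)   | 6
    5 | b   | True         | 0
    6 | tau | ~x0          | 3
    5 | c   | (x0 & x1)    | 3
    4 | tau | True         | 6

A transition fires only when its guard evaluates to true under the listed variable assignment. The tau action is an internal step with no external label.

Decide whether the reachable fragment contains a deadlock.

Reach set: {0,1,2,4,5,6,7}
  0: tau→1  [1 exit(s)]
  1: a→7  [1 exit(s)]
  2: b→2  b→4  tau→4  [3 exit(s)]
  4: tau→5  tau→6  [2 exit(s)]
  5: a→2  b→0  c→7  tau→2  tau→5  [5 exit(s)]
  6: ∅  [deadlock]
  7: tau→2  [1 exit(s)]
trace reaching 6: tau·a·tau·b·tau

Answer: DEADLOCK at state 6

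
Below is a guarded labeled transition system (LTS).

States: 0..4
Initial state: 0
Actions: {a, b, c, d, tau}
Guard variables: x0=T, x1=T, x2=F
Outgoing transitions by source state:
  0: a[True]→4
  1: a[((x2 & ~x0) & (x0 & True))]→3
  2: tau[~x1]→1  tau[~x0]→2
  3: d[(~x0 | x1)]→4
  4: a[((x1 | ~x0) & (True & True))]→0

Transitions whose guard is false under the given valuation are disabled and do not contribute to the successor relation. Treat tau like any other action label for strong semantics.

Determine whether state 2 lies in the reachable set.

3 transition(s) survive guard evaluation.
depth 0: {0}
depth 1: {4}  now seen {0,4}
Reach set: {0,4}

Answer: UNREACHABLE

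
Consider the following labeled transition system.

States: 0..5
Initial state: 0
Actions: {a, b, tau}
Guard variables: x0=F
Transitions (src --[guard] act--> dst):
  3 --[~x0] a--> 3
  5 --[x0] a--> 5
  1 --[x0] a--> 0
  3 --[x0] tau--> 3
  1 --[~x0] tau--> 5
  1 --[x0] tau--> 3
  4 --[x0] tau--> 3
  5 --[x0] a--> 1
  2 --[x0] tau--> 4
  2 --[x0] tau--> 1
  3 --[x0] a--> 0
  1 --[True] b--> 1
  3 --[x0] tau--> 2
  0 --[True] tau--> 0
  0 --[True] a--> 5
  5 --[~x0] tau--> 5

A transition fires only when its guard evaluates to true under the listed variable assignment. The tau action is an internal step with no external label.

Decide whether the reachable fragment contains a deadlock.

R = {0,5}
  0: a→5  tau→0  [2 out]
  5: tau→5  [1 out]

Answer: DEADLOCK-FREE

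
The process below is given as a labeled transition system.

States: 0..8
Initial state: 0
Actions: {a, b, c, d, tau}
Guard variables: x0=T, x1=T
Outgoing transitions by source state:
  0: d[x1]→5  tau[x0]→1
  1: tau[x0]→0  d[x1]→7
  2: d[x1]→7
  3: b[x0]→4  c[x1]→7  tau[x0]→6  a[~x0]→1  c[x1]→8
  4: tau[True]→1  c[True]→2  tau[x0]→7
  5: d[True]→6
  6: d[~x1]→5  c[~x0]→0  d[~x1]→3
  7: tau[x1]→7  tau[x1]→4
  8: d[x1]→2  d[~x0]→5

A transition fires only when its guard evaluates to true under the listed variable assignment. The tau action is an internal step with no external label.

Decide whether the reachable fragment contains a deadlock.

Reach set: {0,1,2,4,5,6,7}
  0: d→5  tau→1  [2 exit(s)]
  1: d→7  tau→0  [2 exit(s)]
  2: d→7  [1 exit(s)]
  4: c→2  tau→1  tau→7  [3 exit(s)]
  5: d→6  [1 exit(s)]
  6: ∅  [deadlock]
  7: tau→4  tau→7  [2 exit(s)]
Path to 6: d·d

Answer: DEADLOCK at state 6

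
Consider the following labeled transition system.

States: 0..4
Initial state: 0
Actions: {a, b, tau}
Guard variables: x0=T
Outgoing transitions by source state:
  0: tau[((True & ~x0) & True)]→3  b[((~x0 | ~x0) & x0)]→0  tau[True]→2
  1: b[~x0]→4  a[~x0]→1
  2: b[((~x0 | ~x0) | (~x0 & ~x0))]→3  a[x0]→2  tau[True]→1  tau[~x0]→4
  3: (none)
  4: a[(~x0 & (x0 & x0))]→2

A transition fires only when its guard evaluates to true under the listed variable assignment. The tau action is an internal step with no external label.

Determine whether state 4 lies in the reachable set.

3 transition(s) survive guard evaluation.
Layer 0: {0}
Layer 1: {2}  cumulative {0,2}
Layer 2: {1}  cumulative {0,1,2}
Reach set: {0,1,2}

Answer: UNREACHABLE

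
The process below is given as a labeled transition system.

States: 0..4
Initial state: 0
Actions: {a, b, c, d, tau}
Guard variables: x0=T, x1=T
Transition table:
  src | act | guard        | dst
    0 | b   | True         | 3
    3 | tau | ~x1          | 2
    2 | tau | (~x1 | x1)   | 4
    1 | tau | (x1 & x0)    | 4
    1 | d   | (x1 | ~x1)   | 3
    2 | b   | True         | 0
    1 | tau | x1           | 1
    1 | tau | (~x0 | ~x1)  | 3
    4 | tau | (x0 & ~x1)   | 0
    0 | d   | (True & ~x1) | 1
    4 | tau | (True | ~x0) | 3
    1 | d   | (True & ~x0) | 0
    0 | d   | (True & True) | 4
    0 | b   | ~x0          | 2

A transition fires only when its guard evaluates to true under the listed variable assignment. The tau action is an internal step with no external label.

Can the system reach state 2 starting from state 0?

8 transition(s) survive guard evaluation.
Layer 0: {0}
Layer 1: {3,4}  total {0,3,4}
Reachable = {0,3,4}

Answer: UNREACHABLE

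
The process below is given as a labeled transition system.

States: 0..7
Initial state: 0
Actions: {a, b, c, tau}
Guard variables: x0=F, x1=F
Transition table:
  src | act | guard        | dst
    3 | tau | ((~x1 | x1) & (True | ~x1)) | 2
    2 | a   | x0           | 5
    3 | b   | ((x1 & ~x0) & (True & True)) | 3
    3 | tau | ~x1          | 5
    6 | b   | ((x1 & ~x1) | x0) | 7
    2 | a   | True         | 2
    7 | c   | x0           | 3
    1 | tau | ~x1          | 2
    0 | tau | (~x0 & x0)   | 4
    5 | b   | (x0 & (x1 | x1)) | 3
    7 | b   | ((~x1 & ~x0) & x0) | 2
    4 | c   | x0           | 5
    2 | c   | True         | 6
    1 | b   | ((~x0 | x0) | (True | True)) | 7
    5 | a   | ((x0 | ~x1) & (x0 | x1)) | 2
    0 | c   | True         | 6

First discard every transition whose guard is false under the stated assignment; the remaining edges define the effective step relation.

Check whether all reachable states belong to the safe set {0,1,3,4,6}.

Answer: INVARIANT HOLDS

Working:
Safe = {0,1,3,4,6}
Reachable = {0,6}
  0: ✓
  6: ✓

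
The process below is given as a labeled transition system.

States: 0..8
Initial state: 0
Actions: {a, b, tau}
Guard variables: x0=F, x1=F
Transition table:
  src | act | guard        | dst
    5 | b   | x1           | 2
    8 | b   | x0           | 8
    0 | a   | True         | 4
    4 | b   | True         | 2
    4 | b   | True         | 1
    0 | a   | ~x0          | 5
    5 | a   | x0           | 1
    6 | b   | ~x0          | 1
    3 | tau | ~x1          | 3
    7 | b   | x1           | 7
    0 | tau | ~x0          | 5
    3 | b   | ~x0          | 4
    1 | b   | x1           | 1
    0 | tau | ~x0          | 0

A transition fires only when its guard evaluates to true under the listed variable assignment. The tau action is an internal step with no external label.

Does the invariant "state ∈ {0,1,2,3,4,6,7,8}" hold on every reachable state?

Answer: INVARIANT VIOLATED at state 5

Analysis:
Inv-set: {0,1,2,3,4,6,7,8}
R = {0,1,2,4,5}
  0: ok
  1: ok
  2: ok
  4: ok
  5: outside
reach 5 via a — violates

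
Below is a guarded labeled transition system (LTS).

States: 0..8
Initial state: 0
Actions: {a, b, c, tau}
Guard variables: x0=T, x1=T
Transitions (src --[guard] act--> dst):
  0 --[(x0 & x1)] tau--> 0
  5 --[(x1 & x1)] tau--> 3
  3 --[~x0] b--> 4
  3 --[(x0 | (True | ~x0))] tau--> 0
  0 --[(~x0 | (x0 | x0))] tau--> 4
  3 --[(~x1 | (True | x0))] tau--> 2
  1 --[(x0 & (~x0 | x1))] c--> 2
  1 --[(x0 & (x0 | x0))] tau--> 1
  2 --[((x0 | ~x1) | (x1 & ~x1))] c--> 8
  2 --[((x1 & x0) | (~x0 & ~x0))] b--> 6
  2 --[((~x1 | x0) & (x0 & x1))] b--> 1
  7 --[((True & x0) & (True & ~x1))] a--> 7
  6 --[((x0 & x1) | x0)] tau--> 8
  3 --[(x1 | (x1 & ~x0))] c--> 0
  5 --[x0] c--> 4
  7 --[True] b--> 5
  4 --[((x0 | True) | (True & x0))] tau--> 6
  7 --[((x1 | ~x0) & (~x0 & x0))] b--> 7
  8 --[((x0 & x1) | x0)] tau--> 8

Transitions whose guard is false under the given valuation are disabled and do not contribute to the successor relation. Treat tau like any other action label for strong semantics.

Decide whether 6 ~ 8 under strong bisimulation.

Answer: BISIMILAR

Trace:
Bisimulation quotient by refinement:
  π0 = {{0,1,2,3,4,5,6,7,8}}
  π1 = {{0,4,6,8},{1,3,5},{2},{7}}
  π2 = {{0,4,6,8},{1},{2},{3},{5},{7}}
6 equivalence class(es) (converged in 3)
class of 6: {0,4,6,8}; class of 8: {0,4,6,8}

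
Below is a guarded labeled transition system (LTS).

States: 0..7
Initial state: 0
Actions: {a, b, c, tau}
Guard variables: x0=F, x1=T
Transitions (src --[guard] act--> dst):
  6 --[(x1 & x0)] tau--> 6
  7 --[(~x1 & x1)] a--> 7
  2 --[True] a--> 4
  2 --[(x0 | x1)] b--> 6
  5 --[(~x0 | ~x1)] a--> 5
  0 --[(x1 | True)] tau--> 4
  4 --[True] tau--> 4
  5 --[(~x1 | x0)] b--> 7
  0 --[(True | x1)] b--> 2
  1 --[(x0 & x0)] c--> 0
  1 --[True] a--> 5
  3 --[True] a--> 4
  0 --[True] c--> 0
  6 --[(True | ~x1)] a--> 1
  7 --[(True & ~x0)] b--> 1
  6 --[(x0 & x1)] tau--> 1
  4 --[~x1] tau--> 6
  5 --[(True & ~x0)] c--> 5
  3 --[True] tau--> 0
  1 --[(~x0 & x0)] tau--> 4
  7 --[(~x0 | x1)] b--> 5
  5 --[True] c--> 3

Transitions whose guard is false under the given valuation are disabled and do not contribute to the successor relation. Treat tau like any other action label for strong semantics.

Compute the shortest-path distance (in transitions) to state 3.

Answer: 5

Trace:
Breadth-first toward 3:
  L0 = {0}
  L1 = {2,4}
  L2 = {6}
  L3 = {1}
  L4 = {5}
  L5 = {3}
3 enters at depth 5; path b·b·a·a·c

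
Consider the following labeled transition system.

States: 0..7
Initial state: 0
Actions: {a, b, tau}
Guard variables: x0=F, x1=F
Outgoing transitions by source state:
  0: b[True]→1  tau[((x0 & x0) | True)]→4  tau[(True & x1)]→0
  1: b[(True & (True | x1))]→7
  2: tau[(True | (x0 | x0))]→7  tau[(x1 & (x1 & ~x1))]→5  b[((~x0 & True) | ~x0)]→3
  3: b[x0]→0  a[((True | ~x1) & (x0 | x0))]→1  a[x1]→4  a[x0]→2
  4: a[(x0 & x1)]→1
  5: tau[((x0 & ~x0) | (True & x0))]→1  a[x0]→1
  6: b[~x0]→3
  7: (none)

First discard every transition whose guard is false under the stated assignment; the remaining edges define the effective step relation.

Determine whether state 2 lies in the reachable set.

6 transition(s) survive guard evaluation.
L0 = {0}
L1 = {1,4}  total {0,1,4}
L2 = {7}  total {0,1,4,7}
R = {0,1,4,7}

Answer: UNREACHABLE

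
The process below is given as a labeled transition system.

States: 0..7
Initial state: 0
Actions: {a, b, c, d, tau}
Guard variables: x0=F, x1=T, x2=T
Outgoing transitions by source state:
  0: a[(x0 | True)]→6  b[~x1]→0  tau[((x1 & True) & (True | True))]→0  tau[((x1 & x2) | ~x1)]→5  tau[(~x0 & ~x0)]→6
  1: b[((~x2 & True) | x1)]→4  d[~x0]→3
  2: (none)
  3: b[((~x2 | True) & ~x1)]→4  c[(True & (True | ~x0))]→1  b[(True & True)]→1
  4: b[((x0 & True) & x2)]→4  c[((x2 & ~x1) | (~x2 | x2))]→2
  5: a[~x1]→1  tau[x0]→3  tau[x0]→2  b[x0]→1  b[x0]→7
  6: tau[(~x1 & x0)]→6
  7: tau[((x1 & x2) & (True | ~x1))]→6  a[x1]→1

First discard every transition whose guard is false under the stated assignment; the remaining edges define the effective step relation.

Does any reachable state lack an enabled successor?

Answer: DEADLOCK at state 5

Analysis:
Reach set: {0,5,6}
  0: a→6  tau→0  tau→5  tau→6  [4 exit(s)]
  5: ∅  [no exit]
  6: ∅  [no exit]
witness 5: tau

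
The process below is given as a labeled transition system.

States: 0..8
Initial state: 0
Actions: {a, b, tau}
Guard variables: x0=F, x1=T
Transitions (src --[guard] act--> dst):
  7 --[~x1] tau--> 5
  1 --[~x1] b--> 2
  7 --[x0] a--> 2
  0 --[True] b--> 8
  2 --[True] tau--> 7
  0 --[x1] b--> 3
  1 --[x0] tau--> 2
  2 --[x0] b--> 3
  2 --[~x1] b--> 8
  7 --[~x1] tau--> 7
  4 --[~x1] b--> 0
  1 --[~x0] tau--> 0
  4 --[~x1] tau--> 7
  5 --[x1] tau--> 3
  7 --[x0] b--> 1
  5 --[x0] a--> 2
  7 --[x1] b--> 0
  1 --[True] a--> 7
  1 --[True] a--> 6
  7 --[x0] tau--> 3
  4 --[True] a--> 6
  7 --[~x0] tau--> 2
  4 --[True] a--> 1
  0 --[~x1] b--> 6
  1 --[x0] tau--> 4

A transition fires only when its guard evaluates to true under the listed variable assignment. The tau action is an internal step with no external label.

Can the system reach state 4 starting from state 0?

After dropping false guards: 11 live edges.
L0 = {0}
L1 = {3,8}  now seen {0,3,8}
Reach set: {0,3,8}

Answer: UNREACHABLE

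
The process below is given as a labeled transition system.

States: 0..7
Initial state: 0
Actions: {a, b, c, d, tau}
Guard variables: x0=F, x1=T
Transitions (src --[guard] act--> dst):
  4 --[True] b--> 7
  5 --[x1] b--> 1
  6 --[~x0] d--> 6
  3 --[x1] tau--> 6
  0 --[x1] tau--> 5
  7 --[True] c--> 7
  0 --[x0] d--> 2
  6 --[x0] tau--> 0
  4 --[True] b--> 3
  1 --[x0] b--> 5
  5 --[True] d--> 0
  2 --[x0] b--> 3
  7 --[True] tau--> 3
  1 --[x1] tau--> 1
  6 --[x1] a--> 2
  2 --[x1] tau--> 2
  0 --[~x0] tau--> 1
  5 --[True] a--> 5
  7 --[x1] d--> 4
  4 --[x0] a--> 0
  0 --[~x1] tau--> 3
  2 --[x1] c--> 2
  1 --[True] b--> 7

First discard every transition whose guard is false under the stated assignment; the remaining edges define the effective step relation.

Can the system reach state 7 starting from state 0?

17 transition(s) survive guard evaluation.
depth 0: {0}
depth 1: {1,5}  cumulative {0,1,5}
depth 2: {7}  cumulative {0,1,5,7}
depth 3: {3,4}  cumulative {0,1,3,4,5,7}
depth 4: {6}  cumulative {0,1,3,4,5,6,7}
depth 5: {2}  cumulative {0,1,2,3,4,5,6,7}
R = {0,1,2,3,4,5,6,7}
trace reaching 7: tau·b

Answer: REACHABLE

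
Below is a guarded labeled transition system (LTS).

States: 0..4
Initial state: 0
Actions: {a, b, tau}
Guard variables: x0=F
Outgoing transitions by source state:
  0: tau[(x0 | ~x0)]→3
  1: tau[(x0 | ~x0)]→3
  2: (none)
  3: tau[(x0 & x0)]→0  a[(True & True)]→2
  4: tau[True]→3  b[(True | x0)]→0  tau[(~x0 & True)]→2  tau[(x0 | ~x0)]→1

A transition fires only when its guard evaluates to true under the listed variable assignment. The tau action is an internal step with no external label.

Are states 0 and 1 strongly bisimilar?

Compute ~ classes (split until stable):
  P[0] = {{0,1,2,3,4}}
  P[1] = {{0,1},{2},{3},{4}}
Fixed point at round 2; 4 class(es).
class of 0: {0,1}; class of 1: {0,1}

Answer: BISIMILAR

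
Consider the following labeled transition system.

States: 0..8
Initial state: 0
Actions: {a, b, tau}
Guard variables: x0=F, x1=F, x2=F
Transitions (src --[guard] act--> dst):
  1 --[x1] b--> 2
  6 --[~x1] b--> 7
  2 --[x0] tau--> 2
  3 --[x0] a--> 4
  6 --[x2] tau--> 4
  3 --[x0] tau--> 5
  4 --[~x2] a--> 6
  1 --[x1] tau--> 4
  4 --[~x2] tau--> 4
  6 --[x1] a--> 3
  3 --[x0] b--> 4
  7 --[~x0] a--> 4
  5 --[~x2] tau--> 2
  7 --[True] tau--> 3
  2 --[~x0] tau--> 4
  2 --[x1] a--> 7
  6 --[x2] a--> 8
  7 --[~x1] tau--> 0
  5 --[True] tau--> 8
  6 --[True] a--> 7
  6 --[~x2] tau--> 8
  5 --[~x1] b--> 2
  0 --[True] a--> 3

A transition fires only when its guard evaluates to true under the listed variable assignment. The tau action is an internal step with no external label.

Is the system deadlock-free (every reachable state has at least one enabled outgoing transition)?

Answer: DEADLOCK at state 3

Working:
R = {0,3}
  0: a→3  [1 exit(s)]
  3: ∅  [no exit]
trace reaching 3: a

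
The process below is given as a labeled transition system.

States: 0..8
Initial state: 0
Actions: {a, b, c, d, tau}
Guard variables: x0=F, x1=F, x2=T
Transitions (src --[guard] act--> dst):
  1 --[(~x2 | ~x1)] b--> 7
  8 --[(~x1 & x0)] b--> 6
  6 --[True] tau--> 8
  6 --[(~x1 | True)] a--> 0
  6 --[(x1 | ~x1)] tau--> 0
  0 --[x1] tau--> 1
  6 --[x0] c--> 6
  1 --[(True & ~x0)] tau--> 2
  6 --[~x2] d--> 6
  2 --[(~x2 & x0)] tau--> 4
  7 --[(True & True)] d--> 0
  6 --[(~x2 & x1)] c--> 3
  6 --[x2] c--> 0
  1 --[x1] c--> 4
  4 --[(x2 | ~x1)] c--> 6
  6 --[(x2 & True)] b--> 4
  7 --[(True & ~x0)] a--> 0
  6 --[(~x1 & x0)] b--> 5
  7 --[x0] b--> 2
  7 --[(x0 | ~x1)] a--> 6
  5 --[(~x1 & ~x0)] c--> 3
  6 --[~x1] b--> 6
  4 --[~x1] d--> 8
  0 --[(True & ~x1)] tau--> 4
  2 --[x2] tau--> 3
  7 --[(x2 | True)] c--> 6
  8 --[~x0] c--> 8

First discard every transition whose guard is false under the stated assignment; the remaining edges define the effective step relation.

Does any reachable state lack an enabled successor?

R = {0,4,6,8}
  0: tau→4  [1 exit(s)]
  4: c→6  d→8  [2 exit(s)]
  6: a→0  b→4  b→6  c→0  tau→0  tau→8  [6 exit(s)]
  8: c→8  [1 exit(s)]

Answer: DEADLOCK-FREE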